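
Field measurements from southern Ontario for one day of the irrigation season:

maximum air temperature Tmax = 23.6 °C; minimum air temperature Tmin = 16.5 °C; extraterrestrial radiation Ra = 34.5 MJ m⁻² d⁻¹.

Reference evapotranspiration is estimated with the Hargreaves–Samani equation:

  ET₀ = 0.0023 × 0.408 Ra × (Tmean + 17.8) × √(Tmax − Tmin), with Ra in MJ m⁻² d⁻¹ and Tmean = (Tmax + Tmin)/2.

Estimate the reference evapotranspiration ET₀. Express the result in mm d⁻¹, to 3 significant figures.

Tmean = (23.6 + 16.5)/2 = 20.05 °C
0.408 Ra = 0.408 × 34.5 = 14.0760 mm/d equivalent
ET₀ = 0.0023 × 14.0760 × (20.05 + 17.8) × √7.1 = 0.0023 × 14.0760 × 37.85 × 2.6646 = 3.2652 mm/d

3.27 mm d⁻¹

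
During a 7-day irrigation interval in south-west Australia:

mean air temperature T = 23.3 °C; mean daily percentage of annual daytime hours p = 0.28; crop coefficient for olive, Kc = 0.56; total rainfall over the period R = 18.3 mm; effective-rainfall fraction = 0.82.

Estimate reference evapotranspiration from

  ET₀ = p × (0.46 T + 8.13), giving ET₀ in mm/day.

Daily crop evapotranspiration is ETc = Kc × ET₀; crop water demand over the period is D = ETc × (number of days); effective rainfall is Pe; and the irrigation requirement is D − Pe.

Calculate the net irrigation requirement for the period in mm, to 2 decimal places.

ET₀ = 0.28 × (0.46 × 23.3 + 8.13) = 0.28 × 18.848 = 5.2774 mm/d
ETc = Kc × ET₀ = 0.56 × 5.2774 = 2.9553 mm/d
Crop demand D = ETc × 7 d = 2.9553 × 7 = 20.687 mm
Pe = 0.82 × 18.3 = 15.006 mm
D − Pe = 20.687 − 15.006 = 5.681 mm

5.68 mm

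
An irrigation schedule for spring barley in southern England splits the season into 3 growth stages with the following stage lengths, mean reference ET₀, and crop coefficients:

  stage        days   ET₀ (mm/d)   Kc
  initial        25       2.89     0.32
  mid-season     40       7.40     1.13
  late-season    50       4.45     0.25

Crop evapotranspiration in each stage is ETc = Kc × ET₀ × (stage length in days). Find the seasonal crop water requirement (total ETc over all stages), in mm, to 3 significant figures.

413 mm

initial: 0.32 × 2.89 × 25 = 23.12 mm
mid-season: 1.13 × 7.40 × 40 = 334.48 mm
late-season: 0.25 × 4.45 × 50 = 55.63 mm
Seasonal total = 413.23 mm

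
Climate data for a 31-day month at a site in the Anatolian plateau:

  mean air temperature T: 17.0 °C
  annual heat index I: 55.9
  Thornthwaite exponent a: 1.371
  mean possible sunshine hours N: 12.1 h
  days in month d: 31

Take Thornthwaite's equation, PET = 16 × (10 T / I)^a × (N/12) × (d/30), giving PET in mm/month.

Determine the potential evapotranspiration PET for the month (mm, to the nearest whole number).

10T/I = 10 × 17.0 / 55.9 = 3.0411
(10T/I)^a = 3.0411^1.371 = 4.5945
Uncorrected PET = 16 × 4.5945 = 73.512 mm
Correction = (N/12)(d/30) = (12.1/12)(31/30) = 1.0419
PET = 73.512 × 1.0419 = 76.592 mm/month

77 mm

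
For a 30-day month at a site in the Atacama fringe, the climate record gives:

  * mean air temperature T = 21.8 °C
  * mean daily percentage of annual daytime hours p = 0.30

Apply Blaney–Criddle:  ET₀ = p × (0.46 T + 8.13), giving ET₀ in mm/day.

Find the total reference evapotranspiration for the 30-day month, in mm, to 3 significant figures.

ET₀ = 0.30 × (0.46 × 21.8 + 8.13) = 0.30 × 18.158 = 5.4474 mm/d
Monthly total = 5.4474 × 30 = 163.422 mm

163 mm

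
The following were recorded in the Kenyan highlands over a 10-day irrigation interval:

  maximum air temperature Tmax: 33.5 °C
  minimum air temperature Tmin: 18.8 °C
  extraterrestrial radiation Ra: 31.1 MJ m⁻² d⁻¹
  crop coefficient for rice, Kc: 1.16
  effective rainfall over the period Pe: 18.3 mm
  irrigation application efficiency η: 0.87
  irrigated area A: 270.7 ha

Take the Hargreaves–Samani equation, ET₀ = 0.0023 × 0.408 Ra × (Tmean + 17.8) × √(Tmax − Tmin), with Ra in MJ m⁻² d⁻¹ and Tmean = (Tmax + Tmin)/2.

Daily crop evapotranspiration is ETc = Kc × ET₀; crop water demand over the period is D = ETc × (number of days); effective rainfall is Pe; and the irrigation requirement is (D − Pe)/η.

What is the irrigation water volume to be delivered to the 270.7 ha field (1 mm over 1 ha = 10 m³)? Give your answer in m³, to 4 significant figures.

120600 m³

Tmean = (33.5 + 18.8)/2 = 26.15 °C
0.408 Ra = 0.408 × 31.1 = 12.6888 mm/d equivalent
ET₀ = 0.0023 × 12.6888 × (26.15 + 17.8) × √14.7 = 0.0023 × 12.6888 × 43.95 × 3.8341 = 4.9178 mm/d
ETc = Kc × ET₀ = 1.16 × 4.9178 = 5.7046 mm/d
Crop demand D = ETc × 10 d = 5.7046 × 10 = 57.046 mm
D − Pe = 57.046 − 18.3 = 38.746 mm
Gross irrigation = 38.746 / 0.87 = 44.536 mm
Volume = 44.536 mm × 270.7 ha × 10 = 120559.0 m³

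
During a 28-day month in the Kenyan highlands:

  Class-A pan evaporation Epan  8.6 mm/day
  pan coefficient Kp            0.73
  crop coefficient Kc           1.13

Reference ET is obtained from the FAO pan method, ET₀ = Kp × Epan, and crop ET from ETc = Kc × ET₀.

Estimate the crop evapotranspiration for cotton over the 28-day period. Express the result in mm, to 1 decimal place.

ET₀ = 0.73 × 8.6 = 6.2780 mm/d
ETc = Kc × ET₀ = 1.13 × 6.2780 = 7.0941 mm/d
Over 28 days: 7.0941 × 28 = 198.635 mm

198.6 mm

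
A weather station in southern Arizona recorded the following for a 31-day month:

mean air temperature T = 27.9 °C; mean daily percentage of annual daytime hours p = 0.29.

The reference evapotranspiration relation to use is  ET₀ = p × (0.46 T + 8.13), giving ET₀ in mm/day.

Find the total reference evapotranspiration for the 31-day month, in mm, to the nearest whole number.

188 mm

ET₀ = 0.29 × (0.46 × 27.9 + 8.13) = 0.29 × 20.964 = 6.0796 mm/d
Monthly total = 6.0796 × 31 = 188.468 mm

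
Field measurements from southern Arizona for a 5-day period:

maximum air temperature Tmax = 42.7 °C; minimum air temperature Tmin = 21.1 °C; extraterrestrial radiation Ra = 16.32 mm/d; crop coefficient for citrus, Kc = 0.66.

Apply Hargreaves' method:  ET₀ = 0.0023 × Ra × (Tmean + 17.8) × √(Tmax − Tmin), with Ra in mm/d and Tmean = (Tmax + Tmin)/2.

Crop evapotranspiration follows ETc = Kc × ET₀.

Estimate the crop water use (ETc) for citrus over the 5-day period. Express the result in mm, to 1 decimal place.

Tmean = (42.7 + 21.1)/2 = 31.90 °C
ET₀ = 0.0023 × 16.32 × (31.90 + 17.8) × √21.6 = 0.0023 × 16.32 × 49.70 × 4.6476 = 8.6703 mm/d
ETc = Kc × ET₀ = 0.66 × 8.6703 = 5.7224 mm/d
Over 5 days: 5.7224 × 5 = 28.612 mm

28.6 mm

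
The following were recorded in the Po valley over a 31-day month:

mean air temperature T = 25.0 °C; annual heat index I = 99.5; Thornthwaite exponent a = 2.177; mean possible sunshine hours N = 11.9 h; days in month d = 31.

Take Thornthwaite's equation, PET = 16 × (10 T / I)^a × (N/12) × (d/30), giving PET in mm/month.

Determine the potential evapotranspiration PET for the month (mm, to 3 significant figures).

122 mm

10T/I = 10 × 25.0 / 99.5 = 2.5126
(10T/I)^a = 2.5126^2.177 = 7.4314
Uncorrected PET = 16 × 7.4314 = 118.902 mm
Correction = (N/12)(d/30) = (11.9/12)(31/30) = 1.0247
PET = 118.902 × 1.0247 = 121.839 mm/month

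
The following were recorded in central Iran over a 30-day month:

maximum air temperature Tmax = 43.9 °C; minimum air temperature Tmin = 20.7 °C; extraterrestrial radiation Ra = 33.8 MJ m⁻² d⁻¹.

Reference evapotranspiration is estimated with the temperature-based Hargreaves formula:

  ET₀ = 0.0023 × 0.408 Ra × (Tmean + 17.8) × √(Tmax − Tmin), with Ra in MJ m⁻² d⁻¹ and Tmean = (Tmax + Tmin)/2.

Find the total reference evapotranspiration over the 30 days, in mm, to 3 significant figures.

230 mm

Tmean = (43.9 + 20.7)/2 = 32.30 °C
0.408 Ra = 0.408 × 33.8 = 13.7904 mm/d equivalent
ET₀ = 0.0023 × 13.7904 × (32.30 + 17.8) × √23.2 = 0.0023 × 13.7904 × 50.10 × 4.8166 = 7.6539 mm/d
Over 30 days: 7.6539 × 30 = 229.617 mm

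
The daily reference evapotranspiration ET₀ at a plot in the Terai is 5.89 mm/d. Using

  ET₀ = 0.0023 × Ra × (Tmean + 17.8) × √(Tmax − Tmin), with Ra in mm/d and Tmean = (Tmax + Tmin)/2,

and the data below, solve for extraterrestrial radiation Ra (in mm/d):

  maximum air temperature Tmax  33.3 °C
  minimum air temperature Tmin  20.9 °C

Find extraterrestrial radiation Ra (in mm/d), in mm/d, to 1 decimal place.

16.2 mm/d

Tmean = 27.10 °C; √ΔT = 3.5214
Ra = ET₀ / [0.0023 × (Tmean+17.8) × √ΔT] = 5.89 / (0.0023 × 44.90 × 3.5214) = 16.197 mm/d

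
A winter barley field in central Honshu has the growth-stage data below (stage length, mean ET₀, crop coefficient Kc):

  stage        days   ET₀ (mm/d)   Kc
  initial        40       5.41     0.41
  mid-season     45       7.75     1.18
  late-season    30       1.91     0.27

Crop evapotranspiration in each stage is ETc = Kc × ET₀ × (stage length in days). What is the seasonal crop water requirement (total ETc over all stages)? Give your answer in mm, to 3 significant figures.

initial: 0.41 × 5.41 × 40 = 88.72 mm
mid-season: 1.18 × 7.75 × 45 = 411.53 mm
late-season: 0.27 × 1.91 × 30 = 15.47 mm
Seasonal total = 515.72 mm

516 mm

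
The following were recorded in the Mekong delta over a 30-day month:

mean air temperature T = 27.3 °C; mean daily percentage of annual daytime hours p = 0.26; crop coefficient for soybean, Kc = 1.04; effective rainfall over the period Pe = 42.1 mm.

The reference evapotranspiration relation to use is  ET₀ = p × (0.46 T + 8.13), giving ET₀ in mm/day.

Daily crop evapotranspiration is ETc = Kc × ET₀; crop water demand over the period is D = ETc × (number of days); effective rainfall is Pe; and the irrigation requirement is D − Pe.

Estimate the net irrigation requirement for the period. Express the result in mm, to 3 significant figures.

ET₀ = 0.26 × (0.46 × 27.3 + 8.13) = 0.26 × 20.688 = 5.3789 mm/d
ETc = Kc × ET₀ = 1.04 × 5.3789 = 5.5941 mm/d
Crop demand D = ETc × 30 d = 5.5941 × 30 = 167.823 mm
D − Pe = 167.823 − 42.1 = 125.723 mm

126 mm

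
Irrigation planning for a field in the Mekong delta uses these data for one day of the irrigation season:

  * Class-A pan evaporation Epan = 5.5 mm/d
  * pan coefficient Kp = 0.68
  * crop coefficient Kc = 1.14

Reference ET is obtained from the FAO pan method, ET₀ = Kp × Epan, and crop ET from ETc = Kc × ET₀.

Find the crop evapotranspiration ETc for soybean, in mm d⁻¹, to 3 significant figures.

ET₀ = 0.68 × 5.5 = 3.7400 mm/d
ETc = Kc × ET₀ = 1.14 × 3.7400 = 4.2636 mm/d

4.26 mm d⁻¹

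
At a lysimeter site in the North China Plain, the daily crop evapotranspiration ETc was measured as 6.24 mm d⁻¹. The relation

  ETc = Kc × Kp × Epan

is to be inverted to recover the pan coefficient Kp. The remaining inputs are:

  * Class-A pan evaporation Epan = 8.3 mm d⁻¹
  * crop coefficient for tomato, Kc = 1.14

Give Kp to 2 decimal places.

ETc = Kc × Kp × Epan  ⇒  Kp = ETc / (Kc × Epan)
Kp = 6.24 / (1.14 × 8.3) = 6.24 / 9.462 = 0.6595

0.66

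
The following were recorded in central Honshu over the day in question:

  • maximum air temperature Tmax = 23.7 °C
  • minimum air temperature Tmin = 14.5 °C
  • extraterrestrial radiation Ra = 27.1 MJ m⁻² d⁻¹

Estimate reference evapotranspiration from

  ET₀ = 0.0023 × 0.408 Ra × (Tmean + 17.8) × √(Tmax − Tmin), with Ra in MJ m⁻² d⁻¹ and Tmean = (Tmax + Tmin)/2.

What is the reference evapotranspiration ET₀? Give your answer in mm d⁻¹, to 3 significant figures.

2.85 mm d⁻¹

Tmean = (23.7 + 14.5)/2 = 19.10 °C
0.408 Ra = 0.408 × 27.1 = 11.0568 mm/d equivalent
ET₀ = 0.0023 × 11.0568 × (19.10 + 17.8) × √9.2 = 0.0023 × 11.0568 × 36.90 × 3.0332 = 2.8463 mm/d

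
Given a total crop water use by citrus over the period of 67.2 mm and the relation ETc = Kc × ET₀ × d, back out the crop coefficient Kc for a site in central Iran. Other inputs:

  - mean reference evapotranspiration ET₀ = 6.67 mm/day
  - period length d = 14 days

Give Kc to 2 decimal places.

ETc = Kc × ET₀ × d  ⇒  Kc = ETc / (ET₀ × d)
Kc = 67.2 / (6.67 × 14) = 67.2 / 93.38 = 0.7196

0.72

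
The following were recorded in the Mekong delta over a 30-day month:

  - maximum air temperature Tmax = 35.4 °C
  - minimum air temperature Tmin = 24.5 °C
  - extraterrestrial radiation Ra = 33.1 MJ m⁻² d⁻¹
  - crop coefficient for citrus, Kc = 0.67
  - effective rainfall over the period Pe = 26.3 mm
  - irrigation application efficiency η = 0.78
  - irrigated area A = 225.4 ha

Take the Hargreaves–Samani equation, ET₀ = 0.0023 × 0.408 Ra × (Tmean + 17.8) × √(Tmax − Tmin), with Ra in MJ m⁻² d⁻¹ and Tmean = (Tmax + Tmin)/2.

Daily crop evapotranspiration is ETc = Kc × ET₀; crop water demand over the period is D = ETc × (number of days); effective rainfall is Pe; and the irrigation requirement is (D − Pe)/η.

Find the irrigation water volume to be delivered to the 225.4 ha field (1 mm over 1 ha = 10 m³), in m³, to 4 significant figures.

208400 m³

Tmean = (35.4 + 24.5)/2 = 29.95 °C
0.408 Ra = 0.408 × 33.1 = 13.5048 mm/d equivalent
ET₀ = 0.0023 × 13.5048 × (29.95 + 17.8) × √10.9 = 0.0023 × 13.5048 × 47.75 × 3.3015 = 4.8967 mm/d
ETc = Kc × ET₀ = 0.67 × 4.8967 = 3.2808 mm/d
Crop demand D = ETc × 30 d = 3.2808 × 30 = 98.424 mm
D − Pe = 98.424 − 26.3 = 72.124 mm
Gross irrigation = 72.124 / 0.78 = 92.467 mm
Volume = 92.467 mm × 225.4 ha × 10 = 208420.6 m³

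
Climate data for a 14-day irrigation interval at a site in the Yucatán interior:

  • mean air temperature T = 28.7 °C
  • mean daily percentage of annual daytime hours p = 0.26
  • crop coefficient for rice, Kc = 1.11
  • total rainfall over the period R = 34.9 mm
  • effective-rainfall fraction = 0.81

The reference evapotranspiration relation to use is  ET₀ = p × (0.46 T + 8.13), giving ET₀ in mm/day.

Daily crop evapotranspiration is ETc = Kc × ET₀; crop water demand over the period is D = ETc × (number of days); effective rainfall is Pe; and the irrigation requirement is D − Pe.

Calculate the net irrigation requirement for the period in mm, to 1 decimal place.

57.9 mm

ET₀ = 0.26 × (0.46 × 28.7 + 8.13) = 0.26 × 21.332 = 5.5463 mm/d
ETc = Kc × ET₀ = 1.11 × 5.5463 = 6.1564 mm/d
Crop demand D = ETc × 14 d = 6.1564 × 14 = 86.190 mm
Pe = 0.81 × 34.9 = 28.269 mm
D − Pe = 86.190 − 28.269 = 57.921 mm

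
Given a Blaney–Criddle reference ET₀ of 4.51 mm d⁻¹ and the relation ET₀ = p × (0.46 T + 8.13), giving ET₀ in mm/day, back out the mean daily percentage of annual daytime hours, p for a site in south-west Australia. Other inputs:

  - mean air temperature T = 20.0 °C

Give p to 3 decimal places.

p = ET₀ / (0.46 T + 8.13) = 4.51 / (0.46 × 20.0 + 8.13) = 4.51 / 17.330 = 0.2602

0.260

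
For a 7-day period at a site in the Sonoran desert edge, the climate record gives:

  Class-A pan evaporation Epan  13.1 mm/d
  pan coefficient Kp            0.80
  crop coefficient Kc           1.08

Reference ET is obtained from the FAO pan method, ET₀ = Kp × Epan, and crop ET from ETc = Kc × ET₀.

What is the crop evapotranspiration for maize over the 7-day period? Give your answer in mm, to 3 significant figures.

79.2 mm

ET₀ = 0.80 × 13.1 = 10.4800 mm/d
ETc = Kc × ET₀ = 1.08 × 10.4800 = 11.3184 mm/d
Over 7 days: 11.3184 × 7 = 79.229 mm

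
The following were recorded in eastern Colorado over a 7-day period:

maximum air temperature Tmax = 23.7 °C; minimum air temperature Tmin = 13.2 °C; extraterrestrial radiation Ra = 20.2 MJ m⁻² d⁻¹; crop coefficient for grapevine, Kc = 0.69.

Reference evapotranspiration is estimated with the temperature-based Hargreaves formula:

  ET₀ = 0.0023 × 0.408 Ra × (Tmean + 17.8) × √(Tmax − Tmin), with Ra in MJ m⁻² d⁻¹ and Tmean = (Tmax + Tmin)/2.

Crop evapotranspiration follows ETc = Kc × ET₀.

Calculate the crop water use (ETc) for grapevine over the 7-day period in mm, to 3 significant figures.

Tmean = (23.7 + 13.2)/2 = 18.45 °C
0.408 Ra = 0.408 × 20.2 = 8.2416 mm/d equivalent
ET₀ = 0.0023 × 8.2416 × (18.45 + 17.8) × √10.5 = 0.0023 × 8.2416 × 36.25 × 3.2404 = 2.2266 mm/d
ETc = Kc × ET₀ = 0.69 × 2.2266 = 1.5364 mm/d
Over 7 days: 1.5364 × 7 = 10.755 mm

10.8 mm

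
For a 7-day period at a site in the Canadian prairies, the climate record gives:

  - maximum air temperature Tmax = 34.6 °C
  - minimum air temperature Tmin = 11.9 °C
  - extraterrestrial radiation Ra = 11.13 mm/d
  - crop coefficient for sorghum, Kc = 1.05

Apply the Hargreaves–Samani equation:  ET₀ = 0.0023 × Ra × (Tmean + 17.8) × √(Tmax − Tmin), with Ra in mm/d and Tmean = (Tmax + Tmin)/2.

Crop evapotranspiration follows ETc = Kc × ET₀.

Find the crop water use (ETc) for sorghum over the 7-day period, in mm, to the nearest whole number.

37 mm

Tmean = (34.6 + 11.9)/2 = 23.25 °C
ET₀ = 0.0023 × 11.13 × (23.25 + 17.8) × √22.7 = 0.0023 × 11.13 × 41.05 × 4.7645 = 5.0067 mm/d
ETc = Kc × ET₀ = 1.05 × 5.0067 = 5.2570 mm/d
Over 7 days: 5.2570 × 7 = 36.799 mm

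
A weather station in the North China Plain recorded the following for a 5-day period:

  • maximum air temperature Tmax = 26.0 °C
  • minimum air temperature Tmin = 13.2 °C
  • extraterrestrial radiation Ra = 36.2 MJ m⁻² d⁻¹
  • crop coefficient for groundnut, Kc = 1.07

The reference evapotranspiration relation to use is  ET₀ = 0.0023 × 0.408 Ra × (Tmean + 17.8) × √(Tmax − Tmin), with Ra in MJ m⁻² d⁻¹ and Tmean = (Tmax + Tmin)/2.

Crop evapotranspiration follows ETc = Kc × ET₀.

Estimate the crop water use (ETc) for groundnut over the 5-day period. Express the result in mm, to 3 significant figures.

Tmean = (26.0 + 13.2)/2 = 19.60 °C
0.408 Ra = 0.408 × 36.2 = 14.7696 mm/d equivalent
ET₀ = 0.0023 × 14.7696 × (19.60 + 17.8) × √12.8 = 0.0023 × 14.7696 × 37.40 × 3.5777 = 4.5454 mm/d
ETc = Kc × ET₀ = 1.07 × 4.5454 = 4.8636 mm/d
Over 5 days: 4.8636 × 5 = 24.318 mm

24.3 mm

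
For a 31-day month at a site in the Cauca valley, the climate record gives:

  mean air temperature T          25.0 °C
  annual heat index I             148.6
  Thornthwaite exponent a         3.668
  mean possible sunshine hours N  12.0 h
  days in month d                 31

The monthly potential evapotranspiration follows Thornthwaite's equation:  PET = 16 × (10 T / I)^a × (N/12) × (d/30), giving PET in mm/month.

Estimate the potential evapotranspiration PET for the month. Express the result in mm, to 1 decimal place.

10T/I = 10 × 25.0 / 148.6 = 1.6824
(10T/I)^a = 1.6824^3.668 = 6.7408
Uncorrected PET = 16 × 6.7408 = 107.853 mm
Correction = (N/12)(d/30) = (12.0/12)(31/30) = 1.0333
PET = 107.853 × 1.0333 = 111.445 mm/month

111.4 mm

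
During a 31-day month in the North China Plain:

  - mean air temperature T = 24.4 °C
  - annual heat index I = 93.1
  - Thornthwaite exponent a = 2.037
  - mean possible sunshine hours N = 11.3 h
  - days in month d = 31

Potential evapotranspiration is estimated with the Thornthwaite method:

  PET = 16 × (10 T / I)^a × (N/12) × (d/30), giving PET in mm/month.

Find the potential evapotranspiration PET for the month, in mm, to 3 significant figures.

10T/I = 10 × 24.4 / 93.1 = 2.6208
(10T/I)^a = 2.6208^2.037 = 7.1179
Uncorrected PET = 16 × 7.1179 = 113.886 mm
Correction = (N/12)(d/30) = (11.3/12)(31/30) = 0.9731
PET = 113.886 × 0.9731 = 110.822 mm/month

111 mm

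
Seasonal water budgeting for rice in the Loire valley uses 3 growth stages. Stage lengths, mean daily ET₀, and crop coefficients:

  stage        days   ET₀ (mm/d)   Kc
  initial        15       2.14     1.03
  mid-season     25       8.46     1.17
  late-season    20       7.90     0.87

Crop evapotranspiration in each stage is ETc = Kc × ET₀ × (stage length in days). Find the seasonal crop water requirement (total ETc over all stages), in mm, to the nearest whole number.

initial: 1.03 × 2.14 × 15 = 33.06 mm
mid-season: 1.17 × 8.46 × 25 = 247.46 mm
late-season: 0.87 × 7.90 × 20 = 137.46 mm
Seasonal total = 417.98 mm

418 mm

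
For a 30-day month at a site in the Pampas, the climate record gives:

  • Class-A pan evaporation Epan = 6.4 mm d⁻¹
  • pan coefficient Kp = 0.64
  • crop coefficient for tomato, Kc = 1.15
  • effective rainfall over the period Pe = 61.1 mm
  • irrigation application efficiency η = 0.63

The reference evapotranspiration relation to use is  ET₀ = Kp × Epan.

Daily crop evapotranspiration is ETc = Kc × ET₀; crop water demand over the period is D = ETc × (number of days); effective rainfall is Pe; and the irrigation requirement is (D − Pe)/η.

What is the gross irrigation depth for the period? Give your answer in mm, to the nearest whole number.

ET₀ = 0.64 × 6.4 = 4.0960 mm/d
ETc = Kc × ET₀ = 1.15 × 4.0960 = 4.7104 mm/d
Crop demand D = ETc × 30 d = 4.7104 × 30 = 141.312 mm
D − Pe = 141.312 − 61.1 = 80.212 mm
Gross irrigation = 80.212 / 0.63 = 127.321 mm

127 mm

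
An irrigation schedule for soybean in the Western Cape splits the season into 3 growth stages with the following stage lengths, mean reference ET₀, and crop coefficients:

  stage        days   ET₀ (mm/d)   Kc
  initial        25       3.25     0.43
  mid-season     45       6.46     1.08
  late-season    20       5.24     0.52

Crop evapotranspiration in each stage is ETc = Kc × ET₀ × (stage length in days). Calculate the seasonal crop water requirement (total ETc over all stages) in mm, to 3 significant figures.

initial: 0.43 × 3.25 × 25 = 34.94 mm
mid-season: 1.08 × 6.46 × 45 = 313.96 mm
late-season: 0.52 × 5.24 × 20 = 54.50 mm
Seasonal total = 403.40 mm

403 mm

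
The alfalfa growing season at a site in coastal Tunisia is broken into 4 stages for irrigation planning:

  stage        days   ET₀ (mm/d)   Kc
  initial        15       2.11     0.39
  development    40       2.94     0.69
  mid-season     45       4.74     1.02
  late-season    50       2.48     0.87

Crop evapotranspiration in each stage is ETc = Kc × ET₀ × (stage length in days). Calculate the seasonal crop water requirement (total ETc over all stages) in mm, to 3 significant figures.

initial: 0.39 × 2.11 × 15 = 12.34 mm
development: 0.69 × 2.94 × 40 = 81.14 mm
mid-season: 1.02 × 4.74 × 45 = 217.57 mm
late-season: 0.87 × 2.48 × 50 = 107.88 mm
Seasonal total = 418.93 mm

419 mm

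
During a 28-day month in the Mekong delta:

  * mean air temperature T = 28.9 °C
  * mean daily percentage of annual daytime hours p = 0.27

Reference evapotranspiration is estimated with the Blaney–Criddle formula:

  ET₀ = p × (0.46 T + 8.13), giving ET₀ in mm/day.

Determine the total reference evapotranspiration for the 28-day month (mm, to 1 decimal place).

ET₀ = 0.27 × (0.46 × 28.9 + 8.13) = 0.27 × 21.424 = 5.7845 mm/d
Monthly total = 5.7845 × 28 = 161.966 mm

162.0 mm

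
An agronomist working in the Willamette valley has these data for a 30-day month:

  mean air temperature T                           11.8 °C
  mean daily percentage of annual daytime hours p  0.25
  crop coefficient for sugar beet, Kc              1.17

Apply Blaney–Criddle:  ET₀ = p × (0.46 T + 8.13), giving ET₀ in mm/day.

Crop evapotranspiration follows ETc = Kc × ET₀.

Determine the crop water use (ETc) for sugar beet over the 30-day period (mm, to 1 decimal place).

119.0 mm

ET₀ = 0.25 × (0.46 × 11.8 + 8.13) = 0.25 × 13.558 = 3.3895 mm/d
ETc = Kc × ET₀ = 1.17 × 3.3895 = 3.9657 mm/d
Over 30 days: 3.9657 × 30 = 118.971 mm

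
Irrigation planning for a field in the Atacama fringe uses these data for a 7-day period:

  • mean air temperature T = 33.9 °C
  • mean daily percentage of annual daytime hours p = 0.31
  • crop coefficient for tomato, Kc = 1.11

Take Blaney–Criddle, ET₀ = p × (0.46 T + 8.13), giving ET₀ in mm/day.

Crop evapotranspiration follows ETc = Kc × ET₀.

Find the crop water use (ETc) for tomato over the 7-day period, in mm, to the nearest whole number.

ET₀ = 0.31 × (0.46 × 33.9 + 8.13) = 0.31 × 23.724 = 7.3544 mm/d
ETc = Kc × ET₀ = 1.11 × 7.3544 = 8.1634 mm/d
Over 7 days: 8.1634 × 7 = 57.144 mm

57 mm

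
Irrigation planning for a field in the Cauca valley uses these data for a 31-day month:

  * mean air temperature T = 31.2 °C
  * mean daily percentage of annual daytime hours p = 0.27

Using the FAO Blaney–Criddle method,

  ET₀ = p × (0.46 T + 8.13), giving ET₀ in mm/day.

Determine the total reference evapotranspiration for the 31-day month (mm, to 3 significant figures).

ET₀ = 0.27 × (0.46 × 31.2 + 8.13) = 0.27 × 22.482 = 6.0701 mm/d
Monthly total = 6.0701 × 31 = 188.173 mm

188 mm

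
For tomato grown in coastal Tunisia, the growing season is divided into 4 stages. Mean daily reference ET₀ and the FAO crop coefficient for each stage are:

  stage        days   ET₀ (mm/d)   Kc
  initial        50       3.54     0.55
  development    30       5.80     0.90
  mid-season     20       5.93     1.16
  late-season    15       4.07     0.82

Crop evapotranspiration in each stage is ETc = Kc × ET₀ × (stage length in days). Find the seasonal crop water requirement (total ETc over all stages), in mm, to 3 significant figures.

442 mm

initial: 0.55 × 3.54 × 50 = 97.35 mm
development: 0.90 × 5.80 × 30 = 156.60 mm
mid-season: 1.16 × 5.93 × 20 = 137.58 mm
late-season: 0.82 × 4.07 × 15 = 50.06 mm
Seasonal total = 441.59 mm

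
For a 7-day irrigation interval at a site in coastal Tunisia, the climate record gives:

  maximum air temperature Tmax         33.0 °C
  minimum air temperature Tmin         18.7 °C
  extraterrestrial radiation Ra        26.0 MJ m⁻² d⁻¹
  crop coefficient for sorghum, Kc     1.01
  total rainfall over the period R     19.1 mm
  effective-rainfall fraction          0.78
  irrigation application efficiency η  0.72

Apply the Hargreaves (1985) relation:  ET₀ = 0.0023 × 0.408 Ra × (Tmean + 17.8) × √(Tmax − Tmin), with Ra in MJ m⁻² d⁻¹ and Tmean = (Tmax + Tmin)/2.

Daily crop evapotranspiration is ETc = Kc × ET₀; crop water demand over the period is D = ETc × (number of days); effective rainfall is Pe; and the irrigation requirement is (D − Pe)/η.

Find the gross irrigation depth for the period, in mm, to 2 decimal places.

18.85 mm

Tmean = (33.0 + 18.7)/2 = 25.85 °C
0.408 Ra = 0.408 × 26.0 = 10.6080 mm/d equivalent
ET₀ = 0.0023 × 10.6080 × (25.85 + 17.8) × √14.3 = 0.0023 × 10.6080 × 43.65 × 3.7815 = 4.0273 mm/d
ETc = Kc × ET₀ = 1.01 × 4.0273 = 4.0676 mm/d
Crop demand D = ETc × 7 d = 4.0676 × 7 = 28.473 mm
Pe = 0.78 × 19.1 = 14.898 mm
D − Pe = 28.473 − 14.898 = 13.575 mm
Gross irrigation = 13.575 / 0.72 = 18.854 mm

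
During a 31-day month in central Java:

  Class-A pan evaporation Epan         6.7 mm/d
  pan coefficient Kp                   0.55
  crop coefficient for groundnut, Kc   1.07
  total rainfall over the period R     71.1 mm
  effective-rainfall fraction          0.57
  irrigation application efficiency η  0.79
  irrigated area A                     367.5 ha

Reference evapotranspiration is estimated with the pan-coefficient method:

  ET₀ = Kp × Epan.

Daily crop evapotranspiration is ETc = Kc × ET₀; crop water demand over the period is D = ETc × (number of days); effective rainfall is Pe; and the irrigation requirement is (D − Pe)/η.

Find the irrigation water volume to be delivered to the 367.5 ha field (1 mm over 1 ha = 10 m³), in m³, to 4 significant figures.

ET₀ = 0.55 × 6.7 = 3.6850 mm/d
ETc = Kc × ET₀ = 1.07 × 3.6850 = 3.9430 mm/d
Crop demand D = ETc × 31 d = 3.9430 × 31 = 122.233 mm
Pe = 0.57 × 71.1 = 40.527 mm
D − Pe = 122.233 − 40.527 = 81.706 mm
Gross irrigation = 81.706 / 0.79 = 103.425 mm
Volume = 103.425 mm × 367.5 ha × 10 = 380086.9 m³

380100 m³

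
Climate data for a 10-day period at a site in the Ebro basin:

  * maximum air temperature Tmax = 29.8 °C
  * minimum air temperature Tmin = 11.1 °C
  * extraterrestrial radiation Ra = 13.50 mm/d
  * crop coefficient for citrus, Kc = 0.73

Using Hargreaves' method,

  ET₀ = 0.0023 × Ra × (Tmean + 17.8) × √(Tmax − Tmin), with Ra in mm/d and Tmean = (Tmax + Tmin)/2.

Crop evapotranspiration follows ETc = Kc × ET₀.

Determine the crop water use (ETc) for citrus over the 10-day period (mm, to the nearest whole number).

37 mm

Tmean = (29.8 + 11.1)/2 = 20.45 °C
ET₀ = 0.0023 × 13.50 × (20.45 + 17.8) × √18.7 = 0.0023 × 13.50 × 38.25 × 4.3243 = 5.1358 mm/d
ETc = Kc × ET₀ = 0.73 × 5.1358 = 3.7491 mm/d
Over 10 days: 3.7491 × 10 = 37.491 mm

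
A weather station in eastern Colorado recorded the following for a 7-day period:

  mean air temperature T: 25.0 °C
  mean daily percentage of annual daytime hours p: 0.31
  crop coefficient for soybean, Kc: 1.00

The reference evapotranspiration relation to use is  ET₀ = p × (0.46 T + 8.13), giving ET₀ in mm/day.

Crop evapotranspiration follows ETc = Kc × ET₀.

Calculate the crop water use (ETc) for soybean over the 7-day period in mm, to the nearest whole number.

43 mm

ET₀ = 0.31 × (0.46 × 25.0 + 8.13) = 0.31 × 19.630 = 6.0853 mm/d
ETc = Kc × ET₀ = 1.00 × 6.0853 = 6.0853 mm/d
Over 7 days: 6.0853 × 7 = 42.597 mm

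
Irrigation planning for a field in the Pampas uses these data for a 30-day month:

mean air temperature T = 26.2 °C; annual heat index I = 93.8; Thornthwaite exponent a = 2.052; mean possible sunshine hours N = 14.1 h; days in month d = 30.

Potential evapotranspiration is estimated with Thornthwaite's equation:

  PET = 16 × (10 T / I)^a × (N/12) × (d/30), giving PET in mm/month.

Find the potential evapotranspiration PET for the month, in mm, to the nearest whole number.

155 mm

10T/I = 10 × 26.2 / 93.8 = 2.7932
(10T/I)^a = 2.7932^2.052 = 8.2300
Uncorrected PET = 16 × 8.2300 = 131.680 mm
Correction = (N/12)(d/30) = (14.1/12)(30/30) = 1.1750
PET = 131.680 × 1.1750 = 154.724 mm/month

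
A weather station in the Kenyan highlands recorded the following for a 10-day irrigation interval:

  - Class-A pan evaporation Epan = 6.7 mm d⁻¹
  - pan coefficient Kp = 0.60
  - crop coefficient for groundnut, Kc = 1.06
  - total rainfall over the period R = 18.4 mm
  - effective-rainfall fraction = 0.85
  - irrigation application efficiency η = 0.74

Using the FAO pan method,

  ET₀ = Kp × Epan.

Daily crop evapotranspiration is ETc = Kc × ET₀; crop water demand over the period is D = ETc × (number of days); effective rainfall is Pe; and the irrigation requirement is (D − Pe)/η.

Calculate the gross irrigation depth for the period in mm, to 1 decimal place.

ET₀ = 0.60 × 6.7 = 4.0200 mm/d
ETc = Kc × ET₀ = 1.06 × 4.0200 = 4.2612 mm/d
Crop demand D = ETc × 10 d = 4.2612 × 10 = 42.612 mm
Pe = 0.85 × 18.4 = 15.640 mm
D − Pe = 42.612 − 15.640 = 26.972 mm
Gross irrigation = 26.972 / 0.74 = 36.449 mm

36.4 mm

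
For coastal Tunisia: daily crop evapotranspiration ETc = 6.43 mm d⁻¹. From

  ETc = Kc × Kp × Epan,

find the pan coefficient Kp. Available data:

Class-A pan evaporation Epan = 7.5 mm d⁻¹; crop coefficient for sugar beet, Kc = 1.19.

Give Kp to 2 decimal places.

0.72

ETc = Kc × Kp × Epan  ⇒  Kp = ETc / (Kc × Epan)
Kp = 6.43 / (1.19 × 7.5) = 6.43 / 8.925 = 0.7204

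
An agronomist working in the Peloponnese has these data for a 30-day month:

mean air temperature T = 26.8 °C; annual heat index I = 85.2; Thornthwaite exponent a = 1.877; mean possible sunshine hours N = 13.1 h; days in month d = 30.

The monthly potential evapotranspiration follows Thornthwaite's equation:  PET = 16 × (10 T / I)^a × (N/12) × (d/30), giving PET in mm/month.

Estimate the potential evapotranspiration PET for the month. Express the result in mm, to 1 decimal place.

150.1 mm

10T/I = 10 × 26.8 / 85.2 = 3.1455
(10T/I)^a = 3.1455^1.877 = 8.5934
Uncorrected PET = 16 × 8.5934 = 137.494 mm
Correction = (N/12)(d/30) = (13.1/12)(30/30) = 1.0917
PET = 137.494 × 1.0917 = 150.102 mm/month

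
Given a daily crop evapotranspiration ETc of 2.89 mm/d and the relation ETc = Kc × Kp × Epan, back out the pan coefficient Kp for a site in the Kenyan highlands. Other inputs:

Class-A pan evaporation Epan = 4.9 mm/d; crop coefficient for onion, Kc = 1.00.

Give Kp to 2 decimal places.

ETc = Kc × Kp × Epan  ⇒  Kp = ETc / (Kc × Epan)
Kp = 2.89 / (1.00 × 4.9) = 2.89 / 4.900 = 0.5898

0.59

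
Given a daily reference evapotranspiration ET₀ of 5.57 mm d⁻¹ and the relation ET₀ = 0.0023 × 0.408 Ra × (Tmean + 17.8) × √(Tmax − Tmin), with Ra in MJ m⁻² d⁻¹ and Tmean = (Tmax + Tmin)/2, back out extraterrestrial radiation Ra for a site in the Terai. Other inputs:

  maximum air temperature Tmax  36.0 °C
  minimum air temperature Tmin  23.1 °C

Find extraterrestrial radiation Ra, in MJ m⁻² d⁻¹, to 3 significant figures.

Tmean = (36.0+23.1)/2 = 29.55 °C; ΔT = 12.9
Ra = ET₀ / [0.0023 × 0.408 × (Tmean+17.8) × √ΔT]
   = 5.57 / (0.0023 × 0.408 × 47.35 × 3.5917) = 34.902 MJ m⁻² d⁻¹

34.9 MJ m⁻² d⁻¹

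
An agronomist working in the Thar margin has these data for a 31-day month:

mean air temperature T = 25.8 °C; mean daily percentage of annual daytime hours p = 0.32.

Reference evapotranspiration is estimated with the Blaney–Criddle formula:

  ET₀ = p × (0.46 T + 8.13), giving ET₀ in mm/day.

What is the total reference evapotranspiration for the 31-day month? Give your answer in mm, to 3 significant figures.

ET₀ = 0.32 × (0.46 × 25.8 + 8.13) = 0.32 × 19.998 = 6.3994 mm/d
Monthly total = 6.3994 × 31 = 198.381 mm

198 mm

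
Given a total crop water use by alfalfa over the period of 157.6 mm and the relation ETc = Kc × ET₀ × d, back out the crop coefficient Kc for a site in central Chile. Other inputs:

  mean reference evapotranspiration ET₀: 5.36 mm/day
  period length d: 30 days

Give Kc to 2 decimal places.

ETc = Kc × ET₀ × d  ⇒  Kc = ETc / (ET₀ × d)
Kc = 157.6 / (5.36 × 30) = 157.6 / 160.80 = 0.9801

0.98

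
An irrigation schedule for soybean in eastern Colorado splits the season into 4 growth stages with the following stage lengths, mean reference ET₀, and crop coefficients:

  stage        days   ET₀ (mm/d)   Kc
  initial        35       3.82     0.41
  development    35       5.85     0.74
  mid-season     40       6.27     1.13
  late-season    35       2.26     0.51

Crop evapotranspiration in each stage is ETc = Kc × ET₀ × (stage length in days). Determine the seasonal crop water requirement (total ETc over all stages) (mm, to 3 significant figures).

initial: 0.41 × 3.82 × 35 = 54.82 mm
development: 0.74 × 5.85 × 35 = 151.52 mm
mid-season: 1.13 × 6.27 × 40 = 283.40 mm
late-season: 0.51 × 2.26 × 35 = 40.34 mm
Seasonal total = 530.08 mm

530 mm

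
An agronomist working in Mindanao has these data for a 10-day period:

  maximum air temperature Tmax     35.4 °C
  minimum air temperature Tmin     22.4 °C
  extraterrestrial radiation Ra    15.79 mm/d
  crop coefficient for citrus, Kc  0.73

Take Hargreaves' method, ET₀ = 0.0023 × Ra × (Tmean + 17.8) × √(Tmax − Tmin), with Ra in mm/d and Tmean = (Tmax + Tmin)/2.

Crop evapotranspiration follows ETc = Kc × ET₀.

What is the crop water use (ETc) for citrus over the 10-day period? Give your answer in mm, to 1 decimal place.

Tmean = (35.4 + 22.4)/2 = 28.90 °C
ET₀ = 0.0023 × 15.79 × (28.90 + 17.8) × √13.0 = 0.0023 × 15.79 × 46.70 × 3.6056 = 6.1151 mm/d
ETc = Kc × ET₀ = 0.73 × 6.1151 = 4.4640 mm/d
Over 10 days: 4.4640 × 10 = 44.640 mm

44.6 mm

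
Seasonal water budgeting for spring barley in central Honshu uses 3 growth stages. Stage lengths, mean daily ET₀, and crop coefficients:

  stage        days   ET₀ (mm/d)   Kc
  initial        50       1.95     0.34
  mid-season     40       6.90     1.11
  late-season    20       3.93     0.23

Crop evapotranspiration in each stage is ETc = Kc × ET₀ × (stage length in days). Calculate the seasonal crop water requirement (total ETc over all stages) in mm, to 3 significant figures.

358 mm

initial: 0.34 × 1.95 × 50 = 33.15 mm
mid-season: 1.11 × 6.90 × 40 = 306.36 mm
late-season: 0.23 × 3.93 × 20 = 18.08 mm
Seasonal total = 357.59 mm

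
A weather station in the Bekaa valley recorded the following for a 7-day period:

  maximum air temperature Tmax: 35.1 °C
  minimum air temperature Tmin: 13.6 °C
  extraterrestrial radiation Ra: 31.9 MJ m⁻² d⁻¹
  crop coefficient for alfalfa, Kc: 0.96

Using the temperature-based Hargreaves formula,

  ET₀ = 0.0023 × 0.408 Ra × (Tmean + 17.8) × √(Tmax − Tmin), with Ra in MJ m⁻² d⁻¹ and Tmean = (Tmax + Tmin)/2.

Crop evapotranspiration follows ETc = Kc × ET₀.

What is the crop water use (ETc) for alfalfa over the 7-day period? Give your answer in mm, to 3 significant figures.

Tmean = (35.1 + 13.6)/2 = 24.35 °C
0.408 Ra = 0.408 × 31.9 = 13.0152 mm/d equivalent
ET₀ = 0.0023 × 13.0152 × (24.35 + 17.8) × √21.5 = 0.0023 × 13.0152 × 42.15 × 4.6368 = 5.8505 mm/d
ETc = Kc × ET₀ = 0.96 × 5.8505 = 5.6165 mm/d
Over 7 days: 5.6165 × 7 = 39.316 mm

39.3 mm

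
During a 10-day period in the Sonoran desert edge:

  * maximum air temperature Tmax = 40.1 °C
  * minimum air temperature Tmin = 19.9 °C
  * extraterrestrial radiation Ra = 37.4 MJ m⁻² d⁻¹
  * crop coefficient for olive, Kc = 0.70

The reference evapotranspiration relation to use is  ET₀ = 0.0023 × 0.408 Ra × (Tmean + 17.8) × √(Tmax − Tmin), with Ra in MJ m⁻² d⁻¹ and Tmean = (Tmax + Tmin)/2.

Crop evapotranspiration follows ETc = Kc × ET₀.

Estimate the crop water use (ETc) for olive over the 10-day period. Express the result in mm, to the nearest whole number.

53 mm

Tmean = (40.1 + 19.9)/2 = 30.00 °C
0.408 Ra = 0.408 × 37.4 = 15.2592 mm/d equivalent
ET₀ = 0.0023 × 15.2592 × (30.00 + 17.8) × √20.2 = 0.0023 × 15.2592 × 47.80 × 4.4944 = 7.5398 mm/d
ETc = Kc × ET₀ = 0.70 × 7.5398 = 5.2779 mm/d
Over 10 days: 5.2779 × 10 = 52.779 mm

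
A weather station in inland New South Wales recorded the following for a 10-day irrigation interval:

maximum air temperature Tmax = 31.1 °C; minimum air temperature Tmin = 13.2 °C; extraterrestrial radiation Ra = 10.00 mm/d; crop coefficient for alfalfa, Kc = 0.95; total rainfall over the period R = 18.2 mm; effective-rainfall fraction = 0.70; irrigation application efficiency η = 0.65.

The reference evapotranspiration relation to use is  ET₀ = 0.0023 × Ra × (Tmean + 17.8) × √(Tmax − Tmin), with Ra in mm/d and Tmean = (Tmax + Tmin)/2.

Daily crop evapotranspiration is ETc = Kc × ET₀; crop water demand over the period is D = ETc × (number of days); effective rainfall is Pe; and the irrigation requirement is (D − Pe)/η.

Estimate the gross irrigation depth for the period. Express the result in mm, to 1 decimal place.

Tmean = (31.1 + 13.2)/2 = 22.15 °C
ET₀ = 0.0023 × 10.00 × (22.15 + 17.8) × √17.9 = 0.0023 × 10.00 × 39.95 × 4.2308 = 3.8875 mm/d
ETc = Kc × ET₀ = 0.95 × 3.8875 = 3.6931 mm/d
Crop demand D = ETc × 10 d = 3.6931 × 10 = 36.931 mm
Pe = 0.70 × 18.2 = 12.740 mm
D − Pe = 36.931 − 12.740 = 24.191 mm
Gross irrigation = 24.191 / 0.65 = 37.217 mm

37.2 mm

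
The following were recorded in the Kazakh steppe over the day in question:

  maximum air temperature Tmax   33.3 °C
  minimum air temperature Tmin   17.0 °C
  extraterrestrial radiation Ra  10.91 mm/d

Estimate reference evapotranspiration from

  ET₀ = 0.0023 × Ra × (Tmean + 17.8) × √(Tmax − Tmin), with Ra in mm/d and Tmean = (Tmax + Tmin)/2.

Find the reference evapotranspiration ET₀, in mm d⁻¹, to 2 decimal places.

4.35 mm d⁻¹

Tmean = (33.3 + 17.0)/2 = 25.15 °C
ET₀ = 0.0023 × 10.91 × (25.15 + 17.8) × √16.3 = 0.0023 × 10.91 × 42.95 × 4.0373 = 4.3512 mm/d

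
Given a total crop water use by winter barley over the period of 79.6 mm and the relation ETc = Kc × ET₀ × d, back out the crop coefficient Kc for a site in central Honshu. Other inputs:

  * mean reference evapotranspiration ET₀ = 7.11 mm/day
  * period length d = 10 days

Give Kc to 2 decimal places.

ETc = Kc × ET₀ × d  ⇒  Kc = ETc / (ET₀ × d)
Kc = 79.6 / (7.11 × 10) = 79.6 / 71.10 = 1.1195

1.12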